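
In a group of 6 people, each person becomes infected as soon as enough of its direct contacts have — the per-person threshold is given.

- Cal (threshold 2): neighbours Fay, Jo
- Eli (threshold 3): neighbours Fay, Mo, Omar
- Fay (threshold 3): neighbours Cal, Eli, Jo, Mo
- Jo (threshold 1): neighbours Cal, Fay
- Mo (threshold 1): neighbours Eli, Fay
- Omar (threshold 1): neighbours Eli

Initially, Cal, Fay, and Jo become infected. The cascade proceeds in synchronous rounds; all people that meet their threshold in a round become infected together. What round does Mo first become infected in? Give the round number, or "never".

Round 1 — Cal, Fay, Jo become infected (initial).
Round 2 — checking thresholds:
  Eli: 1 of 3 neighbours < 3, below threshold.
  Mo: 1 of 2 neighbours ≥ 1, becomes infected.
Round 3 — no new infections; cascade stops.

2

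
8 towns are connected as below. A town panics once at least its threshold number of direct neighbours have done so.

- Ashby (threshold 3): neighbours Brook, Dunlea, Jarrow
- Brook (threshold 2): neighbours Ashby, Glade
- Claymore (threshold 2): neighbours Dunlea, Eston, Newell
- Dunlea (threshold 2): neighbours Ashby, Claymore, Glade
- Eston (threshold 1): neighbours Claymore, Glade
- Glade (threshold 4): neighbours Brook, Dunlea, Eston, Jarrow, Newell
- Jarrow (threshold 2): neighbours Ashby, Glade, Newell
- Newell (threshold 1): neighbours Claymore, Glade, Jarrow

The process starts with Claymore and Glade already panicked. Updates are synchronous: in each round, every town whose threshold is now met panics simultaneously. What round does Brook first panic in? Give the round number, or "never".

Round 1 — Claymore, Glade panic (initial).
Round 2 — checking thresholds:
  Brook: 1 of 2 neighbours < 2, holds.
  Dunlea: 2 of 3 neighbours ≥ 2, panics.
  Eston: 2 of 2 neighbours ≥ 1, panics.
  Jarrow: 1 of 3 neighbours < 2, holds.
  Newell: 2 of 3 neighbours ≥ 1, panics.
Round 3 — checking thresholds:
  Ashby: 1 of 3 neighbours < 3, holds.
  Brook: 1 of 2 neighbours < 2, holds.
  Jarrow: 2 of 3 neighbours ≥ 2, panics.
Round 4 — no new panics; cascade stops.

never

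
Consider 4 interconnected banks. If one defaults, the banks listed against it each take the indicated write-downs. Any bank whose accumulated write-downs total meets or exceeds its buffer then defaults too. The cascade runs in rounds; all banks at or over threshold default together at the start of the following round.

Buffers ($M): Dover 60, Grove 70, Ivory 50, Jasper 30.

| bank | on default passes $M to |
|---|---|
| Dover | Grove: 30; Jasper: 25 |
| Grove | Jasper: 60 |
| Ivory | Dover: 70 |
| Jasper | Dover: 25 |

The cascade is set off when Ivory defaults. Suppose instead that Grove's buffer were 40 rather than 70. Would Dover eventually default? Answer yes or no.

yes

With Grove's buffer at 40:
Round 1 — Ivory defaults (initial).
  Dover: +70 → 70 ≥ 60
Round 2 — Dover defaults.
  Grove: +30 → 30 < 40
  Jasper: +25 → 25 < 30
No further defaults.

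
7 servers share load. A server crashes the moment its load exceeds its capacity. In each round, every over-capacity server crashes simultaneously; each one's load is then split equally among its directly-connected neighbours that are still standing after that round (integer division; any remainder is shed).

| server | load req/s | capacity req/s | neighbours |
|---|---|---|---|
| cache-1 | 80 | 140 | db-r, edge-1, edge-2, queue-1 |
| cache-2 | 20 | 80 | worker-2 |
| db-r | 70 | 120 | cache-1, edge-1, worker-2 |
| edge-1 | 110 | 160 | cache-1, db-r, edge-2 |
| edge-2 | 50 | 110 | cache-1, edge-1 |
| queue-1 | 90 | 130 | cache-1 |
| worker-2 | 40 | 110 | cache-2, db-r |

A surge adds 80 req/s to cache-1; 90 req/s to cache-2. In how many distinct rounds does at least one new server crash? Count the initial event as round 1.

5

Round 1 — cache-1 at 160 > 140; cache-2 at 110 > 80. cache-1, cache-2 crash.
  cache-1 sheds 160 req/s to db-r, edge-1, edge-2, queue-1: 40 each.
    db-r: 70+40 = 110 ≤ 120
    edge-1: 110+40 = 150 ≤ 160
    edge-2: 50+40 = 90 ≤ 110
    queue-1: 90+40 = 130 ≤ 130
  cache-2 sheds 110 req/s to worker-2: 110 each.
    worker-2: 40+110 = 150 > 110
Round 2 — worker-2 crashes.
  worker-2 sheds 150 req/s to db-r: 150 each.
    db-r: 110+150 = 260 > 120
Round 3 — db-r crashes.
  db-r sheds 260 req/s to edge-1: 260 each.
    edge-1: 150+260 = 410 > 160
Round 4 — edge-1 crashes.
  edge-1 sheds 410 req/s to edge-2: 410 each.
    edge-2: 90+410 = 500 > 110
Round 5 — edge-2 crashes.
  edge-2 sheds 500 req/s: no online neighbours, lost.
No further crashes.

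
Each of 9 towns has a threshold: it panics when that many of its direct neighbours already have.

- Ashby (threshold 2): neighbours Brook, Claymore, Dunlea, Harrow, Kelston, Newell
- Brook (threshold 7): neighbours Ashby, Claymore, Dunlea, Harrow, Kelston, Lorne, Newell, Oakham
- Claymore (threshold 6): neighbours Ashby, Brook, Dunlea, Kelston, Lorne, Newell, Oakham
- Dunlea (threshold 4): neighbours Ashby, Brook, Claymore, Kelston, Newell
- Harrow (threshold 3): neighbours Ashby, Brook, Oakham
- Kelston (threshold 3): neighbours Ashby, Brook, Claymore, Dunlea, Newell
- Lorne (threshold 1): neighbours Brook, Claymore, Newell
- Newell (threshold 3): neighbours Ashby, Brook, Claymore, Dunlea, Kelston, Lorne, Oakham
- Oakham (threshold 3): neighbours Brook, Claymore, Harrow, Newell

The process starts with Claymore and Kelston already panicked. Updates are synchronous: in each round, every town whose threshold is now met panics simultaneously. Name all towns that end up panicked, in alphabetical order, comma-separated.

Ashby, Claymore, Dunlea, Kelston, Lorne, Newell

Round 1 — Claymore, Kelston panic (initial).
Round 2 — checking thresholds:
  Ashby: 2 of 6 neighbours ≥ 2, panics.
  Brook: 2 of 8 neighbours < 7, holds.
  Dunlea: 2 of 5 neighbours < 4, holds.
  Lorne: 1 of 3 neighbours ≥ 1, panics.
  Newell: 2 of 7 neighbours < 3, holds.
  Oakham: 1 of 4 neighbours < 3, holds.
Round 3 — checking thresholds:
  Brook: 4 of 8 neighbours < 7, holds.
  Dunlea: 3 of 5 neighbours < 4, holds.
  Harrow: 1 of 3 neighbours < 3, holds.
  Newell: 4 of 7 neighbours ≥ 3, panics.
  Oakham: 1 of 4 neighbours < 3, holds.
Round 4 — checking thresholds:
  Brook: 5 of 8 neighbours < 7, holds.
  Dunlea: 4 of 5 neighbours ≥ 4, panics.
  Harrow: 1 of 3 neighbours < 3, holds.
  Oakham: 2 of 4 neighbours < 3, holds.
Round 5 — no new panics; cascade stops.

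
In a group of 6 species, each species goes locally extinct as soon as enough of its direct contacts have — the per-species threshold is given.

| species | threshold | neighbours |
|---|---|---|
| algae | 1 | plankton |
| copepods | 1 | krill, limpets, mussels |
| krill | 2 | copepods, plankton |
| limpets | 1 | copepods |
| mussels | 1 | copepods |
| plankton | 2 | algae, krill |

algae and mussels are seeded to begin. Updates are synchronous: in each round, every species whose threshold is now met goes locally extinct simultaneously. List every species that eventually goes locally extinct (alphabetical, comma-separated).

algae, copepods, limpets, mussels

Round 1 — algae, mussels go locally extinct (initial).
Round 2 — checking thresholds:
  copepods: 1 of 3 neighbours ≥ 1, goes locally extinct.
  plankton: 1 of 2 neighbours < 2, holds.
Round 3 — checking thresholds:
  krill: 1 of 2 neighbours < 2, holds.
  limpets: 1 of 1 neighbours ≥ 1, goes locally extinct.
  plankton: 1 of 2 neighbours < 2, holds.
Round 4 — no new extinctions; cascade stops.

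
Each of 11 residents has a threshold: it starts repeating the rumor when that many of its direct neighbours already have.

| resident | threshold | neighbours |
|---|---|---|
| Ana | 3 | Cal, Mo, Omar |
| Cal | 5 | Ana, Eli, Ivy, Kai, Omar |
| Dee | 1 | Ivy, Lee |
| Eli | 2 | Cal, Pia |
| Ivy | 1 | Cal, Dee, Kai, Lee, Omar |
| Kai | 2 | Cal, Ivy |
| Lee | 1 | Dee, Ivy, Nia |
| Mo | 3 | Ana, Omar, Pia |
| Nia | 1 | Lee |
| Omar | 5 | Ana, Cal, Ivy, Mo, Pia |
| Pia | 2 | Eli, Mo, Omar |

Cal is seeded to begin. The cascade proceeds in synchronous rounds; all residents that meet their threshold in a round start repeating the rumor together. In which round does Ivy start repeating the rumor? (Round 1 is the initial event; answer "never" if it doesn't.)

2

Round 1 — Cal starts repeating the rumor (initial).
Round 2 — checking thresholds:
  Ana: 1 of 3 neighbours < 3, below threshold.
  Eli: 1 of 2 neighbours < 2, below threshold.
  Ivy: 1 of 5 neighbours ≥ 1, starts repeating the rumor.
  Kai: 1 of 2 neighbours < 2, below threshold.
  Omar: 1 of 5 neighbours < 5, below threshold.
Round 3 — checking thresholds:
  Ana: 1 of 3 neighbours < 3, below threshold.
  Dee: 1 of 2 neighbours ≥ 1, starts repeating the rumor.
  Eli: 1 of 2 neighbours < 2, below threshold.
  Kai: 2 of 2 neighbours ≥ 2, starts repeating the rumor.
  Lee: 1 of 3 neighbours ≥ 1, starts repeating the rumor.
  Omar: 2 of 5 neighbours < 5, below threshold.
Round 4 — checking thresholds:
  Ana: 1 of 3 neighbours < 3, below threshold.
  Eli: 1 of 2 neighbours < 2, below threshold.
  Nia: 1 of 1 neighbours ≥ 1, starts repeating the rumor.
  Omar: 2 of 5 neighbours < 5, below threshold.
Round 5 — no new spreads; cascade stops.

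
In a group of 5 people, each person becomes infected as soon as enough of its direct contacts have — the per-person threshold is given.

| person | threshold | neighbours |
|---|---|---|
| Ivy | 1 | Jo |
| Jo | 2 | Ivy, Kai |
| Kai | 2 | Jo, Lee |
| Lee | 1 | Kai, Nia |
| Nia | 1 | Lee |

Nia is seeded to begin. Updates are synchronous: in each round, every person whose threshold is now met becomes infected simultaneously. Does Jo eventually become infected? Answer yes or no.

Round 1 — Nia becomes infected (initial).
Round 2 — checking thresholds:
  Lee: 1 of 2 neighbours ≥ 1, becomes infected.
Round 3 — no new infections; cascade stops.

no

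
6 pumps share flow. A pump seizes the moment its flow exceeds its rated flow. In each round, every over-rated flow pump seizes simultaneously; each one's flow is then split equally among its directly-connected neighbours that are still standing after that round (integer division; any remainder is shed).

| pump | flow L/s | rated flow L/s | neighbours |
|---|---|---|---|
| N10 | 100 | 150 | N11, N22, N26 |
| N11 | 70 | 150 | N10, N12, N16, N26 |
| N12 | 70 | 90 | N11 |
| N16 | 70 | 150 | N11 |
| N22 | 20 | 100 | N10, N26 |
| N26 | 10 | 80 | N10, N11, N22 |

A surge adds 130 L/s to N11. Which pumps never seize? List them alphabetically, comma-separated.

Round 1 — N11 at 200 > 150. N11 seizes.
  N11 sheds 200 L/s to N10, N12, N16, N26: 50 each.
    N10: 100+50 = 150 ≤ 150
    N12: 70+50 = 120 > 90
    N16: 70+50 = 120 ≤ 150
    N26: 10+50 = 60 ≤ 80
Round 2 — N12 seizes.
  N12 sheds 120 L/s: no online neighbours, lost.
No further seizures.

N10, N16, N22, N26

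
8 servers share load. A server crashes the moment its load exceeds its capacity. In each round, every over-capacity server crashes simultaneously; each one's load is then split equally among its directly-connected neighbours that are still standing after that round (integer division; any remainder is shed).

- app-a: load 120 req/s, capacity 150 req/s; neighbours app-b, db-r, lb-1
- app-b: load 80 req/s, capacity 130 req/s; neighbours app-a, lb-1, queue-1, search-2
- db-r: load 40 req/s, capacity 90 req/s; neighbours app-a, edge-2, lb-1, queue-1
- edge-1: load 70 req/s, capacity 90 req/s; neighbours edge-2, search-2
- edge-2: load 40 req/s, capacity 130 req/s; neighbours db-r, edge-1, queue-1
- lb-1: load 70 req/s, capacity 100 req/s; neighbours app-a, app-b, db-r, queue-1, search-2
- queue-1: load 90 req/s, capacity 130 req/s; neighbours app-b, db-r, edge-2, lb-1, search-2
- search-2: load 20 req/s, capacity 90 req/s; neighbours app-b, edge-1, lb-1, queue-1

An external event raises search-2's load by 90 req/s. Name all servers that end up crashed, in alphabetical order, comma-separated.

Round 1 — search-2 at 110 > 90. search-2 crashes.
  search-2 sheds 110 req/s to app-b, edge-1, lb-1, queue-1: 27 each (2 lost).
    app-b: 80+27 = 107 ≤ 130
    edge-1: 70+27 = 97 > 90
    lb-1: 70+27 = 97 ≤ 100
    queue-1: 90+27 = 117 ≤ 130
Round 2 — edge-1 crashes.
  edge-1 sheds 97 req/s to edge-2: 97 each.
    edge-2: 40+97 = 137 > 130
Round 3 — edge-2 crashes.
  edge-2 sheds 137 req/s to db-r, queue-1: 68 each (1 lost).
    db-r: 40+68 = 108 > 90
    queue-1: 117+68 = 185 > 130
Round 4 — db-r, queue-1 crash.
  db-r sheds 108 req/s to app-a, lb-1: 54 each.
    app-a: 120+54 = 174 > 150
    lb-1: 97+54 = 151 > 100
  queue-1 sheds 185 req/s to app-b, lb-1: 92 each (1 lost).
    app-b: 107+92 = 199 > 130
    lb-1: 151+92 = 243 > 100
Round 5 — app-a, app-b, lb-1 crash.
  app-a sheds 174 req/s: no online neighbours, lost.
  app-b sheds 199 req/s: no online neighbours, lost.
  lb-1 sheds 243 req/s: no online neighbours, lost.
No further crashes.

app-a, app-b, db-r, edge-1, edge-2, lb-1, queue-1, search-2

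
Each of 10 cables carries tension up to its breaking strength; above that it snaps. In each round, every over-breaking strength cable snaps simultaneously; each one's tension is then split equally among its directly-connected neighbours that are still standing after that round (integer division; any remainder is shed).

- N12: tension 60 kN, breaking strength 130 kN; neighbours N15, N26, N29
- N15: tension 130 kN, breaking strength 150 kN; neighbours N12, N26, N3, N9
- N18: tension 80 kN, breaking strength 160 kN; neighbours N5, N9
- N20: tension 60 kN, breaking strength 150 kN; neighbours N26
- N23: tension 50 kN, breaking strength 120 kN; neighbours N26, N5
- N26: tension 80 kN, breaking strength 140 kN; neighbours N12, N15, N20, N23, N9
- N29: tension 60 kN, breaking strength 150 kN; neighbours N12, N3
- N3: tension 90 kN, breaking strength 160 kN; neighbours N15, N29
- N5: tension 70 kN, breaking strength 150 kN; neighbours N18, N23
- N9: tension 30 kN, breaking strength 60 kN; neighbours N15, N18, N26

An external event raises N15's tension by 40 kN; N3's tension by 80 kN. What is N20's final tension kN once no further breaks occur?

149

Round 1 — N15 at 170 > 150; N3 at 170 > 160. N15, N3 snap.
  N15 sheds 170 kN to N12, N26, N9: 56 each (2 lost).
    N12: 60+56 = 116 ≤ 130
    N26: 80+56 = 136 ≤ 140
    N9: 30+56 = 86 > 60
  N3 sheds 170 kN to N29: 170 each.
    N29: 60+170 = 230 > 150
Round 2 — N29, N9 snap.
  N29 sheds 230 kN to N12: 230 each.
    N12: 116+230 = 346 > 130
  N9 sheds 86 kN to N18, N26: 43 each.
    N18: 80+43 = 123 ≤ 160
    N26: 136+43 = 179 > 140
Round 3 — N12, N26 snap.
  N12 sheds 346 kN: no online neighbours, lost.
  N26 sheds 179 kN to N20, N23: 89 each (1 lost).
    N20: 60+89 = 149 ≤ 150
    N23: 50+89 = 139 > 120
Round 4 — N23 snaps.
  N23 sheds 139 kN to N5: 139 each.
    N5: 70+139 = 209 > 150
Round 5 — N5 snaps.
  N5 sheds 209 kN to N18: 209 each.
    N18: 123+209 = 332 > 160
Round 6 — N18 snaps.
  N18 sheds 332 kN: no online neighbours, lost.
No further breaks.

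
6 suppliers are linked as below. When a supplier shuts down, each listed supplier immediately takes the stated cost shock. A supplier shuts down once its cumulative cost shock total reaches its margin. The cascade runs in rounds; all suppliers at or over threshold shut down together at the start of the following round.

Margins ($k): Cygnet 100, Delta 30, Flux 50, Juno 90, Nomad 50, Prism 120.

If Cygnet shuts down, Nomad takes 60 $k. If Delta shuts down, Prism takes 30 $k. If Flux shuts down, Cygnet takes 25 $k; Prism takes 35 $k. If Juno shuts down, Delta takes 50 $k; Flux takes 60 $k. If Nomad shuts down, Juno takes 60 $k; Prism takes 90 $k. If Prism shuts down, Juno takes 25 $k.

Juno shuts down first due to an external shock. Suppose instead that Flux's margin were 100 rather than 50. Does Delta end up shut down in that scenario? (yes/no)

yes

With Flux's margin at 100:
Round 1 — Juno shuts down (initial).
  Delta: +50 → 50 ≥ 30
  Flux: +60 → 60 < 100
Round 2 — Delta shuts down.
  Prism: +30 → 30 < 120
No further shutdowns.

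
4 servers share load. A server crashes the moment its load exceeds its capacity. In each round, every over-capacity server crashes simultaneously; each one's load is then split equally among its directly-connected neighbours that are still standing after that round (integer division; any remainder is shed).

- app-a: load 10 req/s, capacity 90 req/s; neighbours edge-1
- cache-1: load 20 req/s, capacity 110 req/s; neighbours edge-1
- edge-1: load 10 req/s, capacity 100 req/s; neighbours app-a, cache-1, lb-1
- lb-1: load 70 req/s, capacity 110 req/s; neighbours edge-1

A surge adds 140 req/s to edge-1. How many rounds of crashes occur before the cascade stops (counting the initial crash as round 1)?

Round 1 — edge-1 at 150 > 100. edge-1 crashes.
  edge-1 sheds 150 req/s to app-a, cache-1, lb-1: 50 each.
    app-a: 10+50 = 60 ≤ 90
    cache-1: 20+50 = 70 ≤ 110
    lb-1: 70+50 = 120 > 110
Round 2 — lb-1 crashes.
  lb-1 sheds 120 req/s: no online neighbours, lost.
No further crashes.

2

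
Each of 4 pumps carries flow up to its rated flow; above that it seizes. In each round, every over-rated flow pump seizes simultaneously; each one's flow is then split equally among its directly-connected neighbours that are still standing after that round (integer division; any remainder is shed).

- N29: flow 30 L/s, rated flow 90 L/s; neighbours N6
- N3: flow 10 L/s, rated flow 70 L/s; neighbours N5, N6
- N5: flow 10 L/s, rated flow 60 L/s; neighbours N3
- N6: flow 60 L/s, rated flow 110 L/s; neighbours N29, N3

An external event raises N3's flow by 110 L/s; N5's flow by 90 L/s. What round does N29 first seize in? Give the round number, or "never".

Round 1 — N3 at 120 > 70; N5 at 100 > 60. N3, N5 seize.
  N3 sheds 120 L/s to N6: 120 each.
    N6: 60+120 = 180 > 110
  N5 sheds 100 L/s: no online neighbours, lost.
Round 2 — N6 seizes.
  N6 sheds 180 L/s to N29: 180 each.
    N29: 30+180 = 210 > 90
Round 3 — N29 seizes.
  N29 sheds 210 L/s: no online neighbours, lost.
No further seizures.

3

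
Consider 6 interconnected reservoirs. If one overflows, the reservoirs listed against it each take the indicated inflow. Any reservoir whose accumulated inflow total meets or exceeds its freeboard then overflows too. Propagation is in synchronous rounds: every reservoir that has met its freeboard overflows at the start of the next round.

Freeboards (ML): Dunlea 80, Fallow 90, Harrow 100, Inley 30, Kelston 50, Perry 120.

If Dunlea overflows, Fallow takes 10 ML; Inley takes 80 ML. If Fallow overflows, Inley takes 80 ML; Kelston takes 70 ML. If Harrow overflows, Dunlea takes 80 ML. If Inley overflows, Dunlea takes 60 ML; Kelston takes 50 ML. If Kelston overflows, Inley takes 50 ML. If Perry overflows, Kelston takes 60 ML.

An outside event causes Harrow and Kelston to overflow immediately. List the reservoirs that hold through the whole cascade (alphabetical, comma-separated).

Fallow, Perry

Round 1 — Harrow, Kelston overflow (initial).
  Dunlea: +80 → 80 ≥ 80
  Inley: +50 → 50 ≥ 30
Round 2 — Dunlea, Inley overflow.
  Fallow: +10 → 10 < 90
No further overflows.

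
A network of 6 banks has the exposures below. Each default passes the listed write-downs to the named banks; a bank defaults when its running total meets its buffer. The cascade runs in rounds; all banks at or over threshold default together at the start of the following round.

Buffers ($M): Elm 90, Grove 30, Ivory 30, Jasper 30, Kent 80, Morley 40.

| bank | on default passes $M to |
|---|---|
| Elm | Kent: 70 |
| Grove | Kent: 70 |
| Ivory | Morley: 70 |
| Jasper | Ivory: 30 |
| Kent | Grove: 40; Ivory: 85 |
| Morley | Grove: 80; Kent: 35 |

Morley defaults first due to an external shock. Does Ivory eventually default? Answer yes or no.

Round 1 — Morley defaults (initial).
  Grove: +80 → 80 ≥ 30
  Kent: +35 → 35 < 80
Round 2 — Grove defaults.
  Kent: +70 → 105 ≥ 80
Round 3 — Kent defaults.
  Ivory: +85 → 85 ≥ 30
Round 4 — Ivory defaults.
No further defaults.

yes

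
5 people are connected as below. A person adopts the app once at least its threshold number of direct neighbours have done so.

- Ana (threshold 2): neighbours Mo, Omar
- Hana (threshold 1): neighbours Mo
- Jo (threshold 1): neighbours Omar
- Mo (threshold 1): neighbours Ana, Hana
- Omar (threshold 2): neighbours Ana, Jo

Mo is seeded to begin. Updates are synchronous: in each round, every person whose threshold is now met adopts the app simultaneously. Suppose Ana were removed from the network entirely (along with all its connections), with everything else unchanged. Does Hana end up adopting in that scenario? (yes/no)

With Ana removed:
Round 1 — Mo adopts the app (initial).
Round 2 — checking thresholds:
  Hana: 1 of 1 neighbours ≥ 1, adopts the app.
Round 3 — no new adoptions; cascade stops.

yes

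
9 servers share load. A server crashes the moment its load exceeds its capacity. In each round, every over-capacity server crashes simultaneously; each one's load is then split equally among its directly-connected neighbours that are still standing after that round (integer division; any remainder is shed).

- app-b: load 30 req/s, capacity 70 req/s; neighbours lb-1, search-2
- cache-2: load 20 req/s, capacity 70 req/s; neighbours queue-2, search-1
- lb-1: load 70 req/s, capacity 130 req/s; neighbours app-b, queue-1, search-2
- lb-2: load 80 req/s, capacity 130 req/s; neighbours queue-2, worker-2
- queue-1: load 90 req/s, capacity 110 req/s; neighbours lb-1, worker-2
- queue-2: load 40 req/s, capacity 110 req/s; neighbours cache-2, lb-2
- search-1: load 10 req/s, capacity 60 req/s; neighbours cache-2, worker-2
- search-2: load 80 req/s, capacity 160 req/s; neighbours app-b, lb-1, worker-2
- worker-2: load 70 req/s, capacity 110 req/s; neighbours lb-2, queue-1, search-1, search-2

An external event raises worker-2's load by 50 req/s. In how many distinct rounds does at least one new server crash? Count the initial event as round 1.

Round 1 — worker-2 at 120 > 110. worker-2 crashes.
  worker-2 sheds 120 req/s to lb-2, queue-1, search-1, search-2: 30 each.
    lb-2: 80+30 = 110 ≤ 130
    queue-1: 90+30 = 120 > 110
    search-1: 10+30 = 40 ≤ 60
    search-2: 80+30 = 110 ≤ 160
Round 2 — queue-1 crashes.
  queue-1 sheds 120 req/s to lb-1: 120 each.
    lb-1: 70+120 = 190 > 130
Round 3 — lb-1 crashes.
  lb-1 sheds 190 req/s to app-b, search-2: 95 each.
    app-b: 30+95 = 125 > 70
    search-2: 110+95 = 205 > 160
Round 4 — app-b, search-2 crash.
  app-b sheds 125 req/s: no online neighbours, lost.
  search-2 sheds 205 req/s: no online neighbours, lost.
No further crashes.

4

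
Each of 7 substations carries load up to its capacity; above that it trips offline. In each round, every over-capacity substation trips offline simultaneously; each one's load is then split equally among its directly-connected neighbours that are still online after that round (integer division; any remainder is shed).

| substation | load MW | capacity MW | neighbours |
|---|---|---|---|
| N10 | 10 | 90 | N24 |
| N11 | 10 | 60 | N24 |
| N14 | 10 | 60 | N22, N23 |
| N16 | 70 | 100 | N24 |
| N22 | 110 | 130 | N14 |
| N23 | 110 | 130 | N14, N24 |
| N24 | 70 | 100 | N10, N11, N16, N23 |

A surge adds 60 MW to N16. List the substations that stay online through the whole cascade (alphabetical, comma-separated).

Round 1 — N16 at 130 > 100. N16 trips offline.
  N16 sheds 130 MW to N24: 130 each.
    N24: 70+130 = 200 > 100
Round 2 — N24 trips offline.
  N24 sheds 200 MW to N10, N11, N23: 66 each (2 lost).
    N10: 10+66 = 76 ≤ 90
    N11: 10+66 = 76 > 60
    N23: 110+66 = 176 > 130
Round 3 — N11, N23 trip offline.
  N11 sheds 76 MW: no online neighbours, lost.
  N23 sheds 176 MW to N14: 176 each.
    N14: 10+176 = 186 > 60
Round 4 — N14 trips offline.
  N14 sheds 186 MW to N22: 186 each.
    N22: 110+186 = 296 > 130
Round 5 — N22 trips offline.
  N22 sheds 296 MW: no online neighbours, lost.
No further trips.

N10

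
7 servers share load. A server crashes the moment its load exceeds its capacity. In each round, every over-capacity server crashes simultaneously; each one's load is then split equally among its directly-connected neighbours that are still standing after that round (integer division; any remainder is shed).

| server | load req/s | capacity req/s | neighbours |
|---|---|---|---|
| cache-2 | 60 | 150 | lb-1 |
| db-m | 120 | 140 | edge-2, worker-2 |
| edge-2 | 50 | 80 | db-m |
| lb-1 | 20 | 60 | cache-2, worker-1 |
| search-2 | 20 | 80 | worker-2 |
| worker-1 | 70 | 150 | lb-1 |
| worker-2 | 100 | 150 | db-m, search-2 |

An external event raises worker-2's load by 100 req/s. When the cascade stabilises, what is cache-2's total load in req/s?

Round 1 — worker-2 at 200 > 150. worker-2 crashes.
  worker-2 sheds 200 req/s to db-m, search-2: 100 each.
    db-m: 120+100 = 220 > 140
    search-2: 20+100 = 120 > 80
Round 2 — db-m, search-2 crash.
  db-m sheds 220 req/s to edge-2: 220 each.
    edge-2: 50+220 = 270 > 80
  search-2 sheds 120 req/s: no online neighbours, lost.
Round 3 — edge-2 crashes.
  edge-2 sheds 270 req/s: no online neighbours, lost.
No further crashes.

60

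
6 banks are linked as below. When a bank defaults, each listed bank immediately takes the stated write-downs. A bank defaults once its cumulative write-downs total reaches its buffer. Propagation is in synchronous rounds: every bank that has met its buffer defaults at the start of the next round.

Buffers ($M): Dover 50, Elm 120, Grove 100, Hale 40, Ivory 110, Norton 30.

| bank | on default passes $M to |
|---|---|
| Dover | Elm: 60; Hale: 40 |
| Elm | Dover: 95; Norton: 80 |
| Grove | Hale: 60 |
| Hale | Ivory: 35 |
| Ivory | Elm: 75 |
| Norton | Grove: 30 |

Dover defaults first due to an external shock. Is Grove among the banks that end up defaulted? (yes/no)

no

Round 1 — Dover defaults (initial).
  Elm: +60 → 60 < 120
  Hale: +40 → 40 ≥ 40
Round 2 — Hale defaults.
  Ivory: +35 → 35 < 110
No further defaults.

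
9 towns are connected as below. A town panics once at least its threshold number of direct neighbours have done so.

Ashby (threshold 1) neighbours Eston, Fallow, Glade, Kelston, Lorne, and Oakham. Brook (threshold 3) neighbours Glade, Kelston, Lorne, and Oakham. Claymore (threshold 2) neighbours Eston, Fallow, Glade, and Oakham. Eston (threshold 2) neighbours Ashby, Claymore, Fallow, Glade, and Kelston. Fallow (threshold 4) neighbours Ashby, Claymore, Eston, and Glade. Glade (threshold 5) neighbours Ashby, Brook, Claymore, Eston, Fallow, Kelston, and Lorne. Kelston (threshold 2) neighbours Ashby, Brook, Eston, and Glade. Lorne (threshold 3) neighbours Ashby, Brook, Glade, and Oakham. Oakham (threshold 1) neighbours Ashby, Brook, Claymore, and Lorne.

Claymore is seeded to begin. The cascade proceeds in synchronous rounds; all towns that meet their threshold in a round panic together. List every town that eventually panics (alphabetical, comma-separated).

Round 1 — Claymore panics (initial).
Round 2 — checking thresholds:
  Eston: 1 of 5 neighbours < 2, below threshold.
  Fallow: 1 of 4 neighbours < 4, below threshold.
  Glade: 1 of 7 neighbours < 5, below threshold.
  Oakham: 1 of 4 neighbours ≥ 1, panics.
Round 3 — checking thresholds:
  Ashby: 1 of 6 neighbours ≥ 1, panics.
  Brook: 1 of 4 neighbours < 3, below threshold.
  Eston: 1 of 5 neighbours < 2, below threshold.
  Fallow: 1 of 4 neighbours < 4, below threshold.
  Glade: 1 of 7 neighbours < 5, below threshold.
  Lorne: 1 of 4 neighbours < 3, below threshold.
Round 4 — checking thresholds:
  Brook: 1 of 4 neighbours < 3, below threshold.
  Eston: 2 of 5 neighbours ≥ 2, panics.
  Fallow: 2 of 4 neighbours < 4, below threshold.
  Glade: 2 of 7 neighbours < 5, below threshold.
  Kelston: 1 of 4 neighbours < 2, below threshold.
  Lorne: 2 of 4 neighbours < 3, below threshold.
Round 5 — checking thresholds:
  Brook: 1 of 4 neighbours < 3, below threshold.
  Fallow: 3 of 4 neighbours < 4, below threshold.
  Glade: 3 of 7 neighbours < 5, below threshold.
  Kelston: 2 of 4 neighbours ≥ 2, panics.
  Lorne: 2 of 4 neighbours < 3, below threshold.
Round 6 — no new panics; cascade stops.

Ashby, Claymore, Eston, Kelston, Oakham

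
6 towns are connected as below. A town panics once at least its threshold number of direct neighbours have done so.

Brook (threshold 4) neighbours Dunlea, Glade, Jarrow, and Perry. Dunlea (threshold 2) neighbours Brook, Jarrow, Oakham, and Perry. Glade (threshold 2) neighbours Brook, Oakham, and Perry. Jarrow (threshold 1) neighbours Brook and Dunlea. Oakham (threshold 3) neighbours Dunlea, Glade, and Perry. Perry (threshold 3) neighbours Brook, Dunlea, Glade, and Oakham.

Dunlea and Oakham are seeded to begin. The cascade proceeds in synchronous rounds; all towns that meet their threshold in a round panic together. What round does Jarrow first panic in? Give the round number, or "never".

Round 1 — Dunlea, Oakham panic (initial).
Round 2 — checking thresholds:
  Brook: 1 of 4 neighbours < 4, below threshold.
  Glade: 1 of 3 neighbours < 2, below threshold.
  Jarrow: 1 of 2 neighbours ≥ 1, panics.
  Perry: 2 of 4 neighbours < 3, below threshold.
Round 3 — no new panics; cascade stops.

2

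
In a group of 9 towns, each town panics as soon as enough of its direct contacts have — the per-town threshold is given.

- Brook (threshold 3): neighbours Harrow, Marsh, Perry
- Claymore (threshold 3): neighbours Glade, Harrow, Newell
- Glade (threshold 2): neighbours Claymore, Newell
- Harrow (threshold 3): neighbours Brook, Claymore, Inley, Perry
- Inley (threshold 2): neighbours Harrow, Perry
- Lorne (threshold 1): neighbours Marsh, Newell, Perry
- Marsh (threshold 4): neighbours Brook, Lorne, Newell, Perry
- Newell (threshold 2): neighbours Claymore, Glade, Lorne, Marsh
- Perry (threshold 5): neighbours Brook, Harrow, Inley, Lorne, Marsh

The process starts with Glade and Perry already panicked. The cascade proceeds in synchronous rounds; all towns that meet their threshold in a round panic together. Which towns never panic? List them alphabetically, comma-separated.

Brook, Claymore, Harrow, Inley, Marsh

Round 1 — Glade, Perry panic (initial).
Round 2 — checking thresholds:
  Brook: 1 of 3 neighbours < 3, not yet.
  Claymore: 1 of 3 neighbours < 3, not yet.
  Harrow: 1 of 4 neighbours < 3, not yet.
  Inley: 1 of 2 neighbours < 2, not yet.
  Lorne: 1 of 3 neighbours ≥ 1, panics.
  Marsh: 1 of 4 neighbours < 4, not yet.
  Newell: 1 of 4 neighbours < 2, not yet.
Round 3 — checking thresholds:
  Brook: 1 of 3 neighbours < 3, not yet.
  Claymore: 1 of 3 neighbours < 3, not yet.
  Harrow: 1 of 4 neighbours < 3, not yet.
  Inley: 1 of 2 neighbours < 2, not yet.
  Marsh: 2 of 4 neighbours < 4, not yet.
  Newell: 2 of 4 neighbours ≥ 2, panics.
Round 4 — no new panics; cascade stops.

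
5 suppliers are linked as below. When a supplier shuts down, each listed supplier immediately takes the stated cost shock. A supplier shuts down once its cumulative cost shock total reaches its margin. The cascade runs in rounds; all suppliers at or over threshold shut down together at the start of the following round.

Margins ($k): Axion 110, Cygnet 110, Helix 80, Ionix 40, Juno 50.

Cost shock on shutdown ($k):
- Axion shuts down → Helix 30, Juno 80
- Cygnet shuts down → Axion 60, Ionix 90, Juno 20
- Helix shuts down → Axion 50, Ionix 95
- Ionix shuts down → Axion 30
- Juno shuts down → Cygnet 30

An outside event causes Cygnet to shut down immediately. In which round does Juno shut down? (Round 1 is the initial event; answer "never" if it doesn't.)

never

Round 1 — Cygnet shuts down (initial).
  Axion: +60 → 60 < 110
  Ionix: +90 → 90 ≥ 40
  Juno: +20 → 20 < 50
Round 2 — Ionix shuts down.
  Axion: +30 → 90 < 110
No further shutdowns.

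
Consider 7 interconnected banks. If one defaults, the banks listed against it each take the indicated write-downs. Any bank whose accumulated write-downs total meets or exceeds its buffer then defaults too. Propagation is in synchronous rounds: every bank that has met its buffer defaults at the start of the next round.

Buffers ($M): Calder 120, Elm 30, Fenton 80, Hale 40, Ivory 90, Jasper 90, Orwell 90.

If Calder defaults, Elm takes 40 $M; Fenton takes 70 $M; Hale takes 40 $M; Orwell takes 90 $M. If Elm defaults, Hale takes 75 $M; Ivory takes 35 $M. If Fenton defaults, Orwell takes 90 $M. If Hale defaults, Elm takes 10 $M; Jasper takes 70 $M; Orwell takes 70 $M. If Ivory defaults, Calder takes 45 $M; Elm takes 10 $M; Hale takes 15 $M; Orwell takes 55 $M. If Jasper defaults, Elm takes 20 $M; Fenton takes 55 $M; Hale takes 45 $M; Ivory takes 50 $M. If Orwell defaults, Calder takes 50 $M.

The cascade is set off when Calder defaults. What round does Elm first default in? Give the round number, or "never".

2

Round 1 — Calder defaults (initial).
  Elm: +40 → 40 ≥ 30
  Fenton: +70 → 70 < 80
  Hale: +40 → 40 ≥ 40
  Orwell: +90 → 90 ≥ 90
Round 2 — Elm, Hale, Orwell default.
  Ivory: +35 → 35 < 90
  Jasper: +70 → 70 < 90
No further defaults.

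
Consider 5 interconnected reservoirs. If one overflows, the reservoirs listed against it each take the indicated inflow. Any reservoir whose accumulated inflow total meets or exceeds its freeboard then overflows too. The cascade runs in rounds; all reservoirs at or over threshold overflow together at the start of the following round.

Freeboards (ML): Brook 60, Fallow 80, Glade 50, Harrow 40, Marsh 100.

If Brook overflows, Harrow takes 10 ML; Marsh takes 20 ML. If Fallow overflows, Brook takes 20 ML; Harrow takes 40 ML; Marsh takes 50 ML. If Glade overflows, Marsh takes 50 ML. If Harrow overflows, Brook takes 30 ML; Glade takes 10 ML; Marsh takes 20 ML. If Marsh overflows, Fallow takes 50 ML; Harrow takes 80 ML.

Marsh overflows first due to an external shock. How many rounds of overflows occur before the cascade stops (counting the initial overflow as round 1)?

Round 1 — Marsh overflows (initial).
  Fallow: +50 → 50 < 80
  Harrow: +80 → 80 ≥ 40
Round 2 — Harrow overflows.
  Brook: +30 → 30 < 60
  Glade: +10 → 10 < 50
No further overflows.

2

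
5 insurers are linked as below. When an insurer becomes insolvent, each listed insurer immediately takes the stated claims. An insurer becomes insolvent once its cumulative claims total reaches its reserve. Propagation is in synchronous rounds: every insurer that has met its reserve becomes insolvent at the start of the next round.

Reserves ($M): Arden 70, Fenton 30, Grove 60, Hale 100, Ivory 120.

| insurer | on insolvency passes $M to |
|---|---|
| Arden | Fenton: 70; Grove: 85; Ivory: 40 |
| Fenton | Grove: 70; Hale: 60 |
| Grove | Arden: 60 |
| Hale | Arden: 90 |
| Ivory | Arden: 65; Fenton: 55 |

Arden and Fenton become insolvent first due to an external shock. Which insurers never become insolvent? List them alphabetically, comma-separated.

Round 1 — Arden, Fenton become insolvent (initial).
  Grove: +85+70 → 155 ≥ 60
  Hale: +60 → 60 < 100
  Ivory: +40 → 40 < 120
Round 2 — Grove becomes insolvent.
No further insolvencies.

Hale, Ivory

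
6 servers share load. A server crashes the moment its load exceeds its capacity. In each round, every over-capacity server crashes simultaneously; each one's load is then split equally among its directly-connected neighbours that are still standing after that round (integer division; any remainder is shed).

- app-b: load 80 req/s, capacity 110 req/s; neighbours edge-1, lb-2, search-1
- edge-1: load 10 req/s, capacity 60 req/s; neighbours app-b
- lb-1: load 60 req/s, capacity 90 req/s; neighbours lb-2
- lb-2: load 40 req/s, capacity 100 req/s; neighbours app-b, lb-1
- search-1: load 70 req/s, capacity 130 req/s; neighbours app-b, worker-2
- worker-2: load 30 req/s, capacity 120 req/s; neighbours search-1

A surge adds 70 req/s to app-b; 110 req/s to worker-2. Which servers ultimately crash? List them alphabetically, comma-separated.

app-b, search-1, worker-2

Round 1 — app-b at 150 > 110; worker-2 at 140 > 120. app-b, worker-2 crash.
  app-b sheds 150 req/s to edge-1, lb-2, search-1: 50 each.
    edge-1: 10+50 = 60 ≤ 60
    lb-2: 40+50 = 90 ≤ 100
    search-1: 70+50 = 120 ≤ 130
  worker-2 sheds 140 req/s to search-1: 140 each.
    search-1: 120+140 = 260 > 130
Round 2 — search-1 crashes.
  search-1 sheds 260 req/s: no online neighbours, lost.
No further crashes.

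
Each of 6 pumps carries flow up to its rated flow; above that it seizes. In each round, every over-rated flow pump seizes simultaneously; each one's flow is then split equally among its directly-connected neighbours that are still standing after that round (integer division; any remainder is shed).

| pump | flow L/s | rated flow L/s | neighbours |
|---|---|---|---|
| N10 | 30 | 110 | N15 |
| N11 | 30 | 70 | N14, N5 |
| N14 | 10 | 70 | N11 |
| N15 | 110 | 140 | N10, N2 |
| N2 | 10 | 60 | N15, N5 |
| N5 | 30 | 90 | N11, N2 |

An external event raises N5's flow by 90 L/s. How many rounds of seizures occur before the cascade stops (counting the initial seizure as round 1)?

Round 1 — N5 at 120 > 90. N5 seizes.
  N5 sheds 120 L/s to N11, N2: 60 each.
    N11: 30+60 = 90 > 70
    N2: 10+60 = 70 > 60
Round 2 — N11, N2 seize.
  N11 sheds 90 L/s to N14: 90 each.
    N14: 10+90 = 100 > 70
  N2 sheds 70 L/s to N15: 70 each.
    N15: 110+70 = 180 > 140
Round 3 — N14, N15 seize.
  N14 sheds 100 L/s: no online neighbours, lost.
  N15 sheds 180 L/s to N10: 180 each.
    N10: 30+180 = 210 > 110
Round 4 — N10 seizes.
  N10 sheds 210 L/s: no online neighbours, lost.
No further seizures.

4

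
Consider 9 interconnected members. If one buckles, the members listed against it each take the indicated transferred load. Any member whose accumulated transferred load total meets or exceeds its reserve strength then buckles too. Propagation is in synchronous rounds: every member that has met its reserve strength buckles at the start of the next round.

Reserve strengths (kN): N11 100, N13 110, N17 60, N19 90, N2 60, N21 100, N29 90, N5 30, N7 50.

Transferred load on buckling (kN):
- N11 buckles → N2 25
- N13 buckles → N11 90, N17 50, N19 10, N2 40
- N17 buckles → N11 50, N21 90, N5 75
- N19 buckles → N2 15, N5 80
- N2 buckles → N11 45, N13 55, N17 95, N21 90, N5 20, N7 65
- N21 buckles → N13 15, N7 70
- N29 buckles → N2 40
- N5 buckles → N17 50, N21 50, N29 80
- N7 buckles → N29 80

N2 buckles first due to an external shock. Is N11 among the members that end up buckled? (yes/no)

no

Round 1 — N2 buckles (initial).
  N11: +45 → 45 < 100
  N13: +55 → 55 < 110
  N17: +95 → 95 ≥ 60
  N21: +90 → 90 < 100
  N5: +20 → 20 < 30
  N7: +65 → 65 ≥ 50
Round 2 — N17, N7 buckle.
  N11: +50 → 95 < 100
  N21: +90 → 180 ≥ 100
  N29: +80 → 80 < 90
  N5: +75 → 95 ≥ 30
Round 3 — N21, N5 buckle.
  N13: +15 → 70 < 110
  N29: +80 → 160 ≥ 90
Round 4 — N29 buckles.
No further bucklings.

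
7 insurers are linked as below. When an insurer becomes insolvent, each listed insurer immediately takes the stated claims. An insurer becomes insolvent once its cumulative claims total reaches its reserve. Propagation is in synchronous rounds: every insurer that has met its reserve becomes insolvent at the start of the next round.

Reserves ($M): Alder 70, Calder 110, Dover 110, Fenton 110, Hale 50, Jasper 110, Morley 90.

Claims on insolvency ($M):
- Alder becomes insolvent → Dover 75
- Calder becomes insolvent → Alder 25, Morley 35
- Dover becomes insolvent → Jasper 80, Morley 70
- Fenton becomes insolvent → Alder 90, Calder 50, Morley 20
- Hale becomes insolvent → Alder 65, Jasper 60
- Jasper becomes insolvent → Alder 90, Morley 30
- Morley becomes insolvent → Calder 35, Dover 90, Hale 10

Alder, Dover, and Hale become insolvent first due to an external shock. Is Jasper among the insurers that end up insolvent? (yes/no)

yes

Round 1 — Alder, Dover, Hale become insolvent (initial).
  Jasper: +80+60 → 140 ≥ 110
  Morley: +70 → 70 < 90
Round 2 — Jasper becomes insolvent.
  Morley: +30 → 100 ≥ 90
Round 3 — Morley becomes insolvent.
  Calder: +35 → 35 < 110
No further insolvencies.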